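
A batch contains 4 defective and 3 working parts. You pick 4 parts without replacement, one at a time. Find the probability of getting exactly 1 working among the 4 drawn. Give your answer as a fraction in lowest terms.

One ordering (working drawn first) has probability 3/7 × 4/6 × 3/5 × 2/4 = 72/840 = 3/35.
There are C(4,1) = 4 such orderings, each equally likely, so P = 4 × 3/35 = 12/35.

12/35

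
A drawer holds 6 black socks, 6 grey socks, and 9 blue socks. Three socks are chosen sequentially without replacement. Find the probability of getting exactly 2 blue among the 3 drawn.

216/665

One ordering (blue drawn first) has probability 9/21 × 8/20 × 12/19 = 864/7980 = 72/665.
There are C(3,2) = 3 such orderings, each equally likely, so P = 3 × 72/665 = 216/665.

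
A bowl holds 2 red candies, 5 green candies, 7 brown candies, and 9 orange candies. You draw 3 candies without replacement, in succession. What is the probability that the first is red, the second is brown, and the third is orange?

Each draw changes the counts, so multiply the conditional probabilities along the sequence:
P = 2/23 × 7/22 × 9/21 = 126/10626 = 3/253.

3/253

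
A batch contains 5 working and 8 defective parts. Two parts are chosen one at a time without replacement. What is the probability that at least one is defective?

34/39

P(no defective) = 5/13 × 4/12 = 20/156 = 5/39.
P(at least one) = 1 − 5/39 = 34/39.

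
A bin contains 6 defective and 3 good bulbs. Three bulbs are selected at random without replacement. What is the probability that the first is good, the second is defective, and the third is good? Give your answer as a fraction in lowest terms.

Each draw changes the counts, so multiply the conditional probabilities along the sequence:
P = 3/9 × 6/8 × 2/7 = 36/504 = 1/14.

1/14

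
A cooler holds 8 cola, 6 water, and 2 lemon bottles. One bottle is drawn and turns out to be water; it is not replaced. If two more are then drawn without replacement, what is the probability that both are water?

With the first bottle removed, 5 water remain out of 15.
P = 5/15 × 4/14 = 20/210 = 2/21.

2/21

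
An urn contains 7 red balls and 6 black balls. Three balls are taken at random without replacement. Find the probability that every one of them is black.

P = 6/13 × 5/12 × 4/11 = 120/1716 = 10/143.

10/143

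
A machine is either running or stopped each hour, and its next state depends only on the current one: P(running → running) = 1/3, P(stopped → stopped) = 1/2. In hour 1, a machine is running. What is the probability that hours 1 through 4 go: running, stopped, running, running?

1/9

Hour 1 is given. For each transition, use the conditional probability from the current state:
P(stopped | running) = 2/3; P(running | stopped) = 1/2; P(running | running) = 1/3.
P = 2/3 × 1/2 × 1/3 = 2/18 = 1/9.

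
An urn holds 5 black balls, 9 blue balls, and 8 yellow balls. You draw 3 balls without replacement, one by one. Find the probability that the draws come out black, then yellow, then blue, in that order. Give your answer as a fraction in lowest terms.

3/77

Each draw changes the counts, so multiply the conditional probabilities along the sequence:
P = 5/22 × 8/21 × 9/20 = 360/9240 = 3/77.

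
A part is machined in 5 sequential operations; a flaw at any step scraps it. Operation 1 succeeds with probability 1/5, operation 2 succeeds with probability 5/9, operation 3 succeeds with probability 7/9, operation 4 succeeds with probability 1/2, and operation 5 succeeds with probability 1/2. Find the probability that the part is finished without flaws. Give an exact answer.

Multiplying along the chain,
P = 1/5 × 5/9 × 7/9 × 1/2 × 1/2 = 35/1620 = 7/324.

7/324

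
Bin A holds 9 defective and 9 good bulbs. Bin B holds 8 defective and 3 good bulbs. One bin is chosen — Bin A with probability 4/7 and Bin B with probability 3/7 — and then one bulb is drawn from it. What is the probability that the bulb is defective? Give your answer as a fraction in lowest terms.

46/77

From Bin A: P(defective) = 9/18.
From Bin B: P(defective) = 8/11.
Total probability = (4/7)(9/18) + (3/7)(8/11) = 46/77.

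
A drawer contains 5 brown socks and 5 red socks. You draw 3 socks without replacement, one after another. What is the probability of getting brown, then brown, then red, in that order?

5/36

Multiply the probability of each draw given the previous ones:
P = 5/10 × 4/9 × 5/8 = 100/720 = 5/36.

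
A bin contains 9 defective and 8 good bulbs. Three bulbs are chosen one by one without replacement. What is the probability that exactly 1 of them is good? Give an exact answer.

36/85

One ordering (good drawn first) has probability 8/17 × 9/16 × 8/15 = 576/4080 = 12/85.
There are C(3,1) = 3 such orderings, each equally likely, so P = 3 × 12/85 = 36/85.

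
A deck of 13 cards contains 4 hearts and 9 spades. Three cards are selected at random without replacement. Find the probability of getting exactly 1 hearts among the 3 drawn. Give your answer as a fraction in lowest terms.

72/143

One ordering (a heart drawn first) has probability 4/13 × 9/12 × 8/11 = 288/1716 = 24/143.
There are C(3,1) = 3 such orderings, each equally likely, so P = 3 × 24/143 = 72/143.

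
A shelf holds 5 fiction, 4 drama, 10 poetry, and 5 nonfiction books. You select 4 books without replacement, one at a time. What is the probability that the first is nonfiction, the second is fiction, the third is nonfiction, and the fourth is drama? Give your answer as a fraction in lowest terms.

Chain rule:
P = 5/24 × 5/23 × 4/22 × 4/21 = 400/255024 = 25/15939.

25/15939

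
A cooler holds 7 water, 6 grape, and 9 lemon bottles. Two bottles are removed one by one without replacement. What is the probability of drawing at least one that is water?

6/11

P(no water) = 15/22 × 14/21 = 210/462 = 5/11.
P(at least one) = 1 − 5/11 = 6/11.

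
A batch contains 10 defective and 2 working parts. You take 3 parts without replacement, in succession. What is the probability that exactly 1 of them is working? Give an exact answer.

9/22

One ordering (working drawn first) has probability 2/12 × 10/11 × 9/10 = 180/1320 = 3/22.
There are C(3,1) = 3 such orderings, each equally likely, so P = 3 × 3/22 = 9/22.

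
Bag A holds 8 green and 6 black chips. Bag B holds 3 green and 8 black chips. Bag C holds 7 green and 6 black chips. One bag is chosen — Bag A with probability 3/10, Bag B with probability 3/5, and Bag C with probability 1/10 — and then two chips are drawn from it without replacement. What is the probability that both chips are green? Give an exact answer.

2173/14300

From Bag A: P(both green) = (8/14)(7/13) = 4/13.
From Bag B: P(both green) = (3/11)(2/10) = 3/55.
From Bag C: P(both green) = (7/13)(6/12) = 7/26.
Total probability = (3/10)(4/13) + (3/5)(3/55) + (1/10)(7/26) = 2173/14300.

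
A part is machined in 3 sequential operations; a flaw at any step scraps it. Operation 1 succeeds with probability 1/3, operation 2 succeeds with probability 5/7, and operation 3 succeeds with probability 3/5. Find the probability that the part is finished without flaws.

1/7

The events are sequential, so multiply the conditional probabilities:
P = 1/3 × 5/7 × 3/5 = 15/105 = 1/7.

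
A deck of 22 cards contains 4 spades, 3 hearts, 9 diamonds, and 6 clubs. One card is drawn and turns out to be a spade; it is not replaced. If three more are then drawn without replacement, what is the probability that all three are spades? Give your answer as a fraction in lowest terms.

1/1330

With the first card removed, 3 spades remain out of 21.
P = 3/21 × 2/20 × 1/19 = 6/7980 = 1/1330.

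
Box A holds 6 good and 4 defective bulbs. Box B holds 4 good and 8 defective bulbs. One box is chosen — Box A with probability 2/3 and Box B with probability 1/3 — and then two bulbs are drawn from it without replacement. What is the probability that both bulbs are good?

25/99

From Box A: P(both good) = (6/10)(5/9) = 1/3.
From Box B: P(both good) = (4/12)(3/11) = 1/11.
Total probability = (2/3)(1/3) + (1/3)(1/11) = 25/99.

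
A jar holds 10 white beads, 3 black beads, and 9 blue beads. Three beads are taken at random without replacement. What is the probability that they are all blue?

P = 9/22 × 8/21 × 7/20 = 504/9240 = 3/55.

3/55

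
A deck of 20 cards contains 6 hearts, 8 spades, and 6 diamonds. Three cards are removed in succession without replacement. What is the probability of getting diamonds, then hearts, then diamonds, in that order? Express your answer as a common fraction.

Each draw changes the counts, so multiply the conditional probabilities along the sequence:
P = 6/20 × 6/19 × 5/18 = 180/6840 = 1/38.

1/38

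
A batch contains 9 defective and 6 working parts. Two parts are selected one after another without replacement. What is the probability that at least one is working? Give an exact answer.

23/35

P(no working) = 9/15 × 8/14 = 72/210 = 12/35.
P(at least one) = 1 − 12/35 = 23/35.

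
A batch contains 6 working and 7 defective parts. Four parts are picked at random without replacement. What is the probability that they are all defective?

P = 7/13 × 6/12 × 5/11 × 4/10 = 840/17160 = 7/143.

7/143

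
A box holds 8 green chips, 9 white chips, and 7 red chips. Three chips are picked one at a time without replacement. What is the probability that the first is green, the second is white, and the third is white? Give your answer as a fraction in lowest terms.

12/253

Chain rule:
P = 8/24 × 9/23 × 8/22 = 576/12144 = 12/253.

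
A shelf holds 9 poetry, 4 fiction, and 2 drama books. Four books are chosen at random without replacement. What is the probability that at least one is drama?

10/21

P(no drama) = 13/15 × 12/14 × 11/13 × 10/12 = 17160/32760 = 11/21.
P(at least one) = 1 − 11/21 = 10/21.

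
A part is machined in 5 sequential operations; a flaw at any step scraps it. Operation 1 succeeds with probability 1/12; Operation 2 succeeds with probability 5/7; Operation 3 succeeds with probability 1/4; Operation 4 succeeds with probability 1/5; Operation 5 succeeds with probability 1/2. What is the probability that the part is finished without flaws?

1/672

Each stage is reached only if all earlier stages succeed, so
P = 1/12 × 5/7 × 1/4 × 1/5 × 1/2 = 5/3360 = 1/672.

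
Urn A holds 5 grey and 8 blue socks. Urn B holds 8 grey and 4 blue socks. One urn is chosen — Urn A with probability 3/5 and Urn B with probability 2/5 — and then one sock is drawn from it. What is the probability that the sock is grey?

From Urn A: P(grey) = 5/13.
From Urn B: P(grey) = 8/12.
Total probability = (3/5)(5/13) + (2/5)(8/12) = 97/195.

97/195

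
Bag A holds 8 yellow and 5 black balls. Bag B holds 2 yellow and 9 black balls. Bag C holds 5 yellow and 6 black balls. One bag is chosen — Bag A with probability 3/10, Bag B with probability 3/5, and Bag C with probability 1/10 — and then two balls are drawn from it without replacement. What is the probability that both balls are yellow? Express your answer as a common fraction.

489/3575

From Bag A: P(both yellow) = (8/13)(7/12) = 14/39.
From Bag B: P(both yellow) = (2/11)(1/10) = 1/55.
From Bag C: P(both yellow) = (5/11)(4/10) = 2/11.
Total probability = (3/10)(14/39) + (3/5)(1/55) + (1/10)(2/11) = 489/3575.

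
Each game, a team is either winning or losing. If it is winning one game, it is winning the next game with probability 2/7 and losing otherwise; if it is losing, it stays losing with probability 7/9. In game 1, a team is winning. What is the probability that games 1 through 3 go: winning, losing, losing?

5/9

Game 1 is given. For each transition, use the conditional probability from the current state:
P(losing | winning) = 5/7; P(losing | losing) = 7/9.
P = 5/7 × 7/9 = 35/63 = 5/9.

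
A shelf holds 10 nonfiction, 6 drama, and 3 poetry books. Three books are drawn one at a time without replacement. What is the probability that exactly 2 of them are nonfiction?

135/323

One ordering (nonfiction drawn first) has probability 10/19 × 9/18 × 9/17 = 810/5814 = 45/323.
There are C(3,2) = 3 such orderings, each equally likely, so P = 3 × 45/323 = 135/323.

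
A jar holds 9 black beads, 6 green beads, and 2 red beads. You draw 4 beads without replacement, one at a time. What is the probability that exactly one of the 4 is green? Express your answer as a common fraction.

99/238

One ordering (green drawn first) has probability 6/17 × 11/16 × 10/15 × 9/14 = 5940/57120 = 99/952.
There are C(4,1) = 4 such orderings, each equally likely, so P = 4 × 99/952 = 99/238.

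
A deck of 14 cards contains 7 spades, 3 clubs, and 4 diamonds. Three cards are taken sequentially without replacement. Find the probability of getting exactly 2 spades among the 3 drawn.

21/52

One ordering (spades drawn first) has probability 7/14 × 6/13 × 7/12 = 294/2184 = 7/52.
There are C(3,2) = 3 such orderings, each equally likely, so P = 3 × 7/52 = 21/52.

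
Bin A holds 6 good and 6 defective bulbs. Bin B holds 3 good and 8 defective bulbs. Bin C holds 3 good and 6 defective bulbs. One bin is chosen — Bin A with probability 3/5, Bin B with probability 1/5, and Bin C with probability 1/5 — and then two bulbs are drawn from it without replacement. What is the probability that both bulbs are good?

541/3300

From Bin A: P(both good) = (6/12)(5/11) = 5/22.
From Bin B: P(both good) = (3/11)(2/10) = 3/55.
From Bin C: P(both good) = (3/9)(2/8) = 1/12.
Total probability = (3/5)(5/22) + (1/5)(3/55) + (1/5)(1/12) = 541/3300.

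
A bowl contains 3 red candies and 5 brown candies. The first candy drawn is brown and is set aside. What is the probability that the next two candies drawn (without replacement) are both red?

1/7

After the first draw, 3 of the remaining 7 candies are red.
P = 3/7 × 2/6 = 6/42 = 1/7.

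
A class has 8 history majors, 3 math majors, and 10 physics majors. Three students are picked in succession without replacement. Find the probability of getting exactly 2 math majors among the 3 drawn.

27/665

One ordering (math majors drawn first) has probability 3/21 × 2/20 × 18/19 = 108/7980 = 9/665.
There are C(3,2) = 3 such orderings, each equally likely, so P = 3 × 9/665 = 27/665.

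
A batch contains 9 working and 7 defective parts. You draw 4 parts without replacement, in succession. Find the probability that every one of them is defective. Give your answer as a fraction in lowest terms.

1/52

P = 7/16 × 6/15 × 5/14 × 4/13 = 840/43680 = 1/52.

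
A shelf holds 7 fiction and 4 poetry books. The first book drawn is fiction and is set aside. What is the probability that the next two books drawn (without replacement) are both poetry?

2/15

After the first draw, 4 of the remaining 10 books are poetry.
P = 4/10 × 3/9 = 12/90 = 2/15.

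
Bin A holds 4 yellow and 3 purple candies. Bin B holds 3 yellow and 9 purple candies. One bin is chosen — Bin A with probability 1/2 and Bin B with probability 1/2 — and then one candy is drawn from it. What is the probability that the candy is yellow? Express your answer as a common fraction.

From Bin A: P(yellow) = 4/7.
From Bin B: P(yellow) = 3/12.
Total probability = (1/2)(4/7) + (1/2)(3/12) = 23/56.

23/56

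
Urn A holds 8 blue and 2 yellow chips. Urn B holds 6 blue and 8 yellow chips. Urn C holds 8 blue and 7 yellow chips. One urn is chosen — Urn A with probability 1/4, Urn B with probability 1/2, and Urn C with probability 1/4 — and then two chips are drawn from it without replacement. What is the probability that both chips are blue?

499/1638

From Urn A: P(both blue) = (8/10)(7/9) = 28/45.
From Urn B: P(both blue) = (6/14)(5/13) = 15/91.
From Urn C: P(both blue) = (8/15)(7/14) = 4/15.
Total probability = (1/4)(28/45) + (1/2)(15/91) + (1/4)(4/15) = 499/1638.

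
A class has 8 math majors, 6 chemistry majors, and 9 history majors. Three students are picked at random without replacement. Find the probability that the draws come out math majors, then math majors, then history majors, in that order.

12/253

Multiply the probability of each draw given the previous ones:
P = 8/23 × 7/22 × 9/21 = 504/10626 = 12/253.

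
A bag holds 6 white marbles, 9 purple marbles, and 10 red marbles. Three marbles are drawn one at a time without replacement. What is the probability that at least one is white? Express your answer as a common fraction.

1331/2300

P(no white) = 19/25 × 18/24 × 17/23 = 5814/13800 = 969/2300.
P(at least one) = 1 − 969/2300 = 1331/2300.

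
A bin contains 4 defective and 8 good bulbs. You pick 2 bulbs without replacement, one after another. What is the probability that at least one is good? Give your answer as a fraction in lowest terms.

10/11

P(no good) = 4/12 × 3/11 = 12/132 = 1/11.
P(at least one) = 1 − 1/11 = 10/11.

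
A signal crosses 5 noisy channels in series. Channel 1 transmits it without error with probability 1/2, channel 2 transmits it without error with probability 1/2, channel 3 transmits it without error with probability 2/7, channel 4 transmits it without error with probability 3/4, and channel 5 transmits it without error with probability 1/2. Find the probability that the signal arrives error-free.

Each stage is reached only if all earlier stages succeed, so
P = 1/2 × 1/2 × 2/7 × 3/4 × 1/2 = 6/224 = 3/112.

3/112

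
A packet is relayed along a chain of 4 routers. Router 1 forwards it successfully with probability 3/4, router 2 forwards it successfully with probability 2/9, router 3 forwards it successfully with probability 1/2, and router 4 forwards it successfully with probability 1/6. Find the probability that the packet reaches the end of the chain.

The events are sequential, so multiply the conditional probabilities:
P = 3/4 × 2/9 × 1/2 × 1/6 = 6/432 = 1/72.

1/72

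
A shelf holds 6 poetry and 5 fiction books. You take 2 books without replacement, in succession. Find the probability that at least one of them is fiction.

P(no fiction) = 6/11 × 5/10 = 30/110 = 3/11.
P(at least one) = 1 − 3/11 = 8/11.

8/11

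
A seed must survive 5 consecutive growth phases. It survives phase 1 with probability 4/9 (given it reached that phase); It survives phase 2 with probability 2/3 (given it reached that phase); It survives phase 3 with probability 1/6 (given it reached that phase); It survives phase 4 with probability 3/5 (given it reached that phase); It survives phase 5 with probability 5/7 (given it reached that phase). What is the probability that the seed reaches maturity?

The events are sequential, so multiply the conditional probabilities:
P = 4/9 × 2/3 × 1/6 × 3/5 × 5/7 = 120/5670 = 4/189.

4/189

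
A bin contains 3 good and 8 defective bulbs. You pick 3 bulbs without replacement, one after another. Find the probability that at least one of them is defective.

164/165

P(no defective) = 3/11 × 2/10 × 1/9 = 6/990 = 1/165.
P(at least one) = 1 − 1/165 = 164/165.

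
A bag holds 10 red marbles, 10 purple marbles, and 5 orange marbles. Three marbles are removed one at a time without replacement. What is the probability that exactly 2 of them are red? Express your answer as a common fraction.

27/92

One ordering (red drawn first) has probability 10/25 × 9/24 × 15/23 = 1350/13800 = 9/92.
There are C(3,2) = 3 such orderings, each equally likely, so P = 3 × 9/92 = 27/92.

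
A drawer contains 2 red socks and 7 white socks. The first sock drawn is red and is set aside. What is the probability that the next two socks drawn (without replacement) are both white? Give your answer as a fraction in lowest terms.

3/4

With the first sock removed, 7 white remain out of 8.
P = 7/8 × 6/7 = 42/56 = 3/4.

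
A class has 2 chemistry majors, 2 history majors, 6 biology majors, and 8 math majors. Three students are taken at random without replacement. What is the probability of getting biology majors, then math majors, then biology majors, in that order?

5/102

Multiply the probability of each draw given the previous ones:
P = 6/18 × 8/17 × 5/16 = 240/4896 = 5/102.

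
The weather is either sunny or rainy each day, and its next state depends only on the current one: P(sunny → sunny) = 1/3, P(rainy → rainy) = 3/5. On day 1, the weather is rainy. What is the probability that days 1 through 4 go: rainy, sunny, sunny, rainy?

Day 1 is given. For each transition, use the conditional probability from the current state:
P(sunny | rainy) = 2/5; P(sunny | sunny) = 1/3; P(rainy | sunny) = 2/3.
P = 2/5 × 1/3 × 2/3 = 4/45.

4/45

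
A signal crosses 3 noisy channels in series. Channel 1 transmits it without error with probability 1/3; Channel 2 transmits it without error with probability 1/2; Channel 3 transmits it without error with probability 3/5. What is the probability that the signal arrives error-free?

The events are sequential, so multiply the conditional probabilities:
P = 1/3 × 1/2 × 3/5 = 3/30 = 1/10.

1/10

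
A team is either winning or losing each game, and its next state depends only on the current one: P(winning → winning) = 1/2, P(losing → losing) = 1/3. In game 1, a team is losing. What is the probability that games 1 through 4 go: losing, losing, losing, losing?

1/27

Game 1 is given. For each transition, use the conditional probability from the current state:
P(losing | losing) = 1/3; P(losing | losing) = 1/3; P(losing | losing) = 1/3.
P = 1/3 × 1/3 × 1/3 = 1/27.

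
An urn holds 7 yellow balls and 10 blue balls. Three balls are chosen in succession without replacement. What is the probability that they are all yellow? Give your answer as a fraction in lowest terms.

P = 7/17 × 6/16 × 5/15 = 210/4080 = 7/136.

7/136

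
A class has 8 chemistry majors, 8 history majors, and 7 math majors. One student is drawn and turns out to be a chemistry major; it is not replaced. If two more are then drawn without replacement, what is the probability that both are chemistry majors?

With the first student removed, 7 chemistry majors remain out of 22.
P = 7/22 × 6/21 = 42/462 = 1/11.

1/11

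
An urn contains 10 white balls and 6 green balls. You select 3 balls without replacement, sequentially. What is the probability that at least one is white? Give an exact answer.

27/28

P(no white) = 6/16 × 5/15 × 4/14 = 120/3360 = 1/28.
P(at least one) = 1 − 1/28 = 27/28.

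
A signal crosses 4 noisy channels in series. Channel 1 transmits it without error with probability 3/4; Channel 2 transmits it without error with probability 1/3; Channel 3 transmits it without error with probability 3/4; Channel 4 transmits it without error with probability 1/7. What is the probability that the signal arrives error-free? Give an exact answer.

3/112

Multiplying along the chain,
P = 3/4 × 1/3 × 3/4 × 1/7 = 9/336 = 3/112.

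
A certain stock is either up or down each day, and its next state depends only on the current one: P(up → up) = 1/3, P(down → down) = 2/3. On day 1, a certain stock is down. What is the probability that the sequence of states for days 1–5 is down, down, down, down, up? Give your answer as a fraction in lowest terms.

8/81

Day 1 is given. For each transition, use the conditional probability from the current state:
P(down | down) = 2/3; P(down | down) = 2/3; P(down | down) = 2/3; P(up | down) = 1/3.
P = 2/3 × 2/3 × 2/3 × 1/3 = 8/81.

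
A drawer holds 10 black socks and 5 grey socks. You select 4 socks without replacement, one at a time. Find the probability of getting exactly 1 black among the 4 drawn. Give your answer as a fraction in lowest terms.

One ordering (black drawn first) has probability 10/15 × 5/14 × 4/13 × 3/12 = 600/32760 = 5/273.
There are C(4,1) = 4 such orderings, each equally likely, so P = 4 × 5/273 = 20/273.

20/273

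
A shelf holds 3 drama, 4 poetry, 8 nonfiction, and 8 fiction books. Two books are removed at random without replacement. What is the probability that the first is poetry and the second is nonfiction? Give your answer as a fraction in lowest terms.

16/253

Each draw changes the counts, so multiply the conditional probabilities along the sequence:
P = 4/23 × 8/22 = 32/506 = 16/253.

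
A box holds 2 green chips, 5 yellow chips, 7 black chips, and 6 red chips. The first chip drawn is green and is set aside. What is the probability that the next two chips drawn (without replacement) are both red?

5/57

With the first chip removed, 6 red remain out of 19.
P = 6/19 × 5/18 = 30/342 = 5/57.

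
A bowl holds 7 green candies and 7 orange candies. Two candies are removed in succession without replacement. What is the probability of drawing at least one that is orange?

P(no orange) = 7/14 × 6/13 = 42/182 = 3/13.
P(at least one) = 1 − 3/13 = 10/13.

10/13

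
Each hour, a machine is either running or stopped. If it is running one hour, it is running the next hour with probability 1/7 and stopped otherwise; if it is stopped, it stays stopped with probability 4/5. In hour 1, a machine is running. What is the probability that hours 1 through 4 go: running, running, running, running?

1/343

Hour 1 is given. For each transition, use the conditional probability from the current state:
P(running | running) = 1/7; P(running | running) = 1/7; P(running | running) = 1/7.
P = 1/7 × 1/7 × 1/7 = 1/343.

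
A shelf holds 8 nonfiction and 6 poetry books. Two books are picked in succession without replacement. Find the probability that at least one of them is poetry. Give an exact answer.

9/13

P(no poetry) = 8/14 × 7/13 = 56/182 = 4/13.
P(at least one) = 1 − 4/13 = 9/13.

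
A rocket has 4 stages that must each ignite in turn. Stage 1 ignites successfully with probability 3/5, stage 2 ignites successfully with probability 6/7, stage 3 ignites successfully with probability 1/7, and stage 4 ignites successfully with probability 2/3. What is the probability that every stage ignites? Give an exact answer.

Multiplying along the chain,
P = 3/5 × 6/7 × 1/7 × 2/3 = 36/735 = 12/245.

12/245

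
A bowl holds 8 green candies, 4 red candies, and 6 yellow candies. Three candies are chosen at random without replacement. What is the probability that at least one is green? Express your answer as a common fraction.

29/34

P(no green) = 10/18 × 9/17 × 8/16 = 720/4896 = 5/34.
P(at least one) = 1 − 5/34 = 29/34.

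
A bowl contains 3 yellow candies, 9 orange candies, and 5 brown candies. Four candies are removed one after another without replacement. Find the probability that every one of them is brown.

P(all brown) = 5/17 × 4/16 × 3/15 × 2/14 = 120/57120 = 1/476.

1/476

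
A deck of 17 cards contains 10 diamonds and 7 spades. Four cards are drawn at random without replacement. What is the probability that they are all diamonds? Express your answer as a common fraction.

P(all diamonds) = 10/17 × 9/16 × 8/15 × 7/14 = 5040/57120 = 3/34.

3/34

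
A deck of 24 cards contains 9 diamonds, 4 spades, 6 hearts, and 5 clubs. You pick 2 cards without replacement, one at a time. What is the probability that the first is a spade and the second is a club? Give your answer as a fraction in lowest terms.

5/138

Each draw changes the counts, so multiply the conditional probabilities along the sequence:
P = 4/24 × 5/23 = 20/552 = 5/138.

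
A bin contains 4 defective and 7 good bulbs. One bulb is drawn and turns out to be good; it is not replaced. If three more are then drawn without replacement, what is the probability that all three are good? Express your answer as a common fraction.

After the first draw, 6 of the remaining 10 bulbs are good.
P = 6/10 × 5/9 × 4/8 = 120/720 = 1/6.

1/6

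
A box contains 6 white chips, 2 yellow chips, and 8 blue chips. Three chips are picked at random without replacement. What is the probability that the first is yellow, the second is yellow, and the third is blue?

1/210

Chain rule:
P = 2/16 × 1/15 × 8/14 = 16/3360 = 1/210.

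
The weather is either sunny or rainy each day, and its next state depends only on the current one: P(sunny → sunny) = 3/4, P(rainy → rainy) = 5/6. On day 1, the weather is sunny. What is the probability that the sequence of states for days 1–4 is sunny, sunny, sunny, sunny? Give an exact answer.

Day 1 is given. For each transition, use the conditional probability from the current state:
P(sunny | sunny) = 3/4; P(sunny | sunny) = 3/4; P(sunny | sunny) = 3/4.
P = 3/4 × 3/4 × 3/4 = 27/64.

27/64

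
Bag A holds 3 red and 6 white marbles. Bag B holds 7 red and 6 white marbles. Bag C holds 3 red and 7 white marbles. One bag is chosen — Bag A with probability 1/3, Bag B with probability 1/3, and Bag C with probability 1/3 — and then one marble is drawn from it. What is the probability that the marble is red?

From Bag A: P(red) = 3/9.
From Bag B: P(red) = 7/13.
From Bag C: P(red) = 3/10.
Total probability = (1/3)(3/9) + (1/3)(7/13) + (1/3)(3/10) = 457/1170.

457/1170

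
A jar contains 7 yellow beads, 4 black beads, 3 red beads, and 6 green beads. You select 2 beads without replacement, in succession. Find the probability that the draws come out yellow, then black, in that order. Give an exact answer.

Each draw changes the counts, so multiply the conditional probabilities along the sequence:
P = 7/20 × 4/19 = 28/380 = 7/95.

7/95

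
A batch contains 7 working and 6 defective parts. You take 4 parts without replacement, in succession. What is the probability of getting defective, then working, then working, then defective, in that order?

21/286

Multiply the probability of each draw given the previous ones:
P = 6/13 × 7/12 × 6/11 × 5/10 = 1260/17160 = 21/286.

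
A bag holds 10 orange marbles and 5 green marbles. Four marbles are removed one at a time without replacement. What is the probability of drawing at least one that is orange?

272/273

P(no orange) = 5/15 × 4/14 × 3/13 × 2/12 = 120/32760 = 1/273.
P(at least one) = 1 − 1/273 = 272/273.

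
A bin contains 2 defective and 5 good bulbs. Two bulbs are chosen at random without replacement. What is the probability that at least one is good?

P(no good) = 2/7 × 1/6 = 2/42 = 1/21.
P(at least one) = 1 − 1/21 = 20/21.

20/21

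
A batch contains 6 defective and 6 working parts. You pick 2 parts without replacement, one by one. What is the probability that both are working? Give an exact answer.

P(every draw is working) = 6/12 × 5/11 = 30/132 = 5/22.

5/22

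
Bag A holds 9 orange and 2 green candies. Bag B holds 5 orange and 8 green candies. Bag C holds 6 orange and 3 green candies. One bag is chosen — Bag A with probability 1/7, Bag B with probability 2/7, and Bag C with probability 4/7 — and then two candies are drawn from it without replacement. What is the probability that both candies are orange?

From Bag A: P(both orange) = (9/11)(8/10) = 36/55.
From Bag B: P(both orange) = (5/13)(4/12) = 5/39.
From Bag C: P(both orange) = (6/9)(5/8) = 5/12.
Total probability = (1/7)(36/55) + (2/7)(5/39) + (4/7)(5/12) = 1843/5005.

1843/5005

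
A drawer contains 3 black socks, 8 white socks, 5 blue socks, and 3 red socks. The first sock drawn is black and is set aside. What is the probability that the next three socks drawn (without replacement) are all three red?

After the first draw, 3 of the remaining 18 socks are red.
P = 3/18 × 2/17 × 1/16 = 6/4896 = 1/816.

1/816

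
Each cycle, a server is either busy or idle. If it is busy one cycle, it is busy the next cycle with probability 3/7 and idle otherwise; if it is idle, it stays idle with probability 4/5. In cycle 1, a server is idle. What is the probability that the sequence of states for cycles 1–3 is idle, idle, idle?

16/25

Cycle 1 is given. For each transition, use the conditional probability from the current state:
P(idle | idle) = 4/5; P(idle | idle) = 4/5.
P = 4/5 × 4/5 = 16/25.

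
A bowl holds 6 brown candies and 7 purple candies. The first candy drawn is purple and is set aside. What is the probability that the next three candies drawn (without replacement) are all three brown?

1/11

After the first draw, 6 of the remaining 12 candies are brown.
P = 6/12 × 5/11 × 4/10 = 120/1320 = 1/11.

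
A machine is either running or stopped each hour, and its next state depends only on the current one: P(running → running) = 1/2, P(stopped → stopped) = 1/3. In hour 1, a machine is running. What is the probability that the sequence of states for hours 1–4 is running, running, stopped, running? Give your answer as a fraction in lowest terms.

1/6

Hour 1 is given. For each transition, use the conditional probability from the current state:
P(running | running) = 1/2; P(stopped | running) = 1/2; P(running | stopped) = 2/3.
P = 1/2 × 1/2 × 2/3 = 2/12 = 1/6.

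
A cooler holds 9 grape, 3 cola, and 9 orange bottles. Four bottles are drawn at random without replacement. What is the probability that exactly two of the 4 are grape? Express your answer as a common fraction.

One ordering (grape drawn first) has probability 9/21 × 8/20 × 12/19 × 11/18 = 9504/143640 = 44/665.
There are C(4,2) = 6 such orderings, each equally likely, so P = 6 × 44/665 = 264/665.

264/665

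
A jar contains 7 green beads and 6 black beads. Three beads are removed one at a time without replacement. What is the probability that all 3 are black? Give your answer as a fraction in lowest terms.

10/143

P(every draw is black) = 6/13 × 5/12 × 4/11 = 120/1716 = 10/143.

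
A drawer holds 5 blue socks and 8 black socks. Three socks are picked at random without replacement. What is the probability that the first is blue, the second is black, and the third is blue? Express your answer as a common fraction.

40/429

Each draw changes the counts, so multiply the conditional probabilities along the sequence:
P = 5/13 × 8/12 × 4/11 = 160/1716 = 40/429.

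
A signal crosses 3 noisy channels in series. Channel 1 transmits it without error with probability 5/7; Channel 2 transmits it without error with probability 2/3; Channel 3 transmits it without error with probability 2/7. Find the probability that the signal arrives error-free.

20/147

Multiplying along the chain,
P = 5/7 × 2/3 × 2/7 = 20/147.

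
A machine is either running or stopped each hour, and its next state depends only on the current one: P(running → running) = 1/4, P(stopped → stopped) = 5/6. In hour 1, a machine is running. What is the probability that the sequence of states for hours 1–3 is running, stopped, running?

Hour 1 is given. For each transition, use the conditional probability from the current state:
P(stopped | running) = 3/4; P(running | stopped) = 1/6.
P = 3/4 × 1/6 = 3/24 = 1/8.

1/8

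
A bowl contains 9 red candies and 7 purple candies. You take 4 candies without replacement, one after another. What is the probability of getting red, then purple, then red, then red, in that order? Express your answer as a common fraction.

Chain rule:
P = 9/16 × 7/15 × 8/14 × 7/13 = 3528/43680 = 21/260.

21/260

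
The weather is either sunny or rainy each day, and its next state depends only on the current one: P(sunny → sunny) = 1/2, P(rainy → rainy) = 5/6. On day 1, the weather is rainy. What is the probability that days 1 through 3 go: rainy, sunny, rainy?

1/12

Day 1 is given. For each transition, use the conditional probability from the current state:
P(sunny | rainy) = 1/6; P(rainy | sunny) = 1/2.
P = 1/6 × 1/2 = 1/12.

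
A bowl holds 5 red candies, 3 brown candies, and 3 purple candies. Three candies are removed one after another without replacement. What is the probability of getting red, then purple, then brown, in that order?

Multiply the probability of each draw given the previous ones:
P = 5/11 × 3/10 × 3/9 = 45/990 = 1/22.

1/22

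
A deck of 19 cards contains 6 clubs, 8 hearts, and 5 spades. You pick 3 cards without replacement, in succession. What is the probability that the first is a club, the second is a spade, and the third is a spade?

Each draw changes the counts, so multiply the conditional probabilities along the sequence:
P = 6/19 × 5/18 × 4/17 = 120/5814 = 20/969.

20/969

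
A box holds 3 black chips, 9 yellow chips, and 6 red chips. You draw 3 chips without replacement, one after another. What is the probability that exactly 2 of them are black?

One ordering (black drawn first) has probability 3/18 × 2/17 × 15/16 = 90/4896 = 5/272.
There are C(3,2) = 3 such orderings, each equally likely, so P = 3 × 5/272 = 15/272.

15/272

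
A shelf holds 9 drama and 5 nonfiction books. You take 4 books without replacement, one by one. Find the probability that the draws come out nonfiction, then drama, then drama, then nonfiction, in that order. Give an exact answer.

Chain rule:
P = 5/14 × 9/13 × 8/12 × 4/11 = 1440/24024 = 60/1001.

60/1001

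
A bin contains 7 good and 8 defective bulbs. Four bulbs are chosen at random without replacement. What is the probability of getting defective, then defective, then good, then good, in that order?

Each draw changes the counts, so multiply the conditional probabilities along the sequence:
P = 8/15 × 7/14 × 7/13 × 6/12 = 2352/32760 = 14/195.

14/195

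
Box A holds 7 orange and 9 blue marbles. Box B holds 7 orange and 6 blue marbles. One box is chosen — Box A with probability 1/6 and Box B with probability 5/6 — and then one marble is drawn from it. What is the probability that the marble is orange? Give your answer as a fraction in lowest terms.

217/416

From Box A: P(orange) = 7/16.
From Box B: P(orange) = 7/13.
Total probability = (1/6)(7/16) + (5/6)(7/13) = 217/416.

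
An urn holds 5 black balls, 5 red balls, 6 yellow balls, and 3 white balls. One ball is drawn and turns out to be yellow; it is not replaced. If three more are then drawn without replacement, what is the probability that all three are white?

1/816

With the first ball removed, 3 white remain out of 18.
P = 3/18 × 2/17 × 1/16 = 6/4896 = 1/816.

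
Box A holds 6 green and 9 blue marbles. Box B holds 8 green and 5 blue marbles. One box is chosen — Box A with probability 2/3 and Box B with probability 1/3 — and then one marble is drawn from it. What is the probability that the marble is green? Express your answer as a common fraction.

From Box A: P(green) = 6/15.
From Box B: P(green) = 8/13.
Total probability = (2/3)(6/15) + (1/3)(8/13) = 92/195.

92/195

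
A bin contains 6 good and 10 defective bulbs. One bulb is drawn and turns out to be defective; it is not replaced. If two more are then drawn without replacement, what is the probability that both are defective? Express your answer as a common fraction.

With the first bulb removed, 9 defective remain out of 15.
P = 9/15 × 8/14 = 72/210 = 12/35.

12/35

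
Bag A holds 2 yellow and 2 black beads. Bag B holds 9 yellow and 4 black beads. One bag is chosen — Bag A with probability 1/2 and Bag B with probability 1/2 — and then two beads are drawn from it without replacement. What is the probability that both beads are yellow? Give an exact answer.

49/156

From Bag A: P(both yellow) = (2/4)(1/3) = 1/6.
From Bag B: P(both yellow) = (9/13)(8/12) = 6/13.
Total probability = (1/2)(1/6) + (1/2)(6/13) = 49/156.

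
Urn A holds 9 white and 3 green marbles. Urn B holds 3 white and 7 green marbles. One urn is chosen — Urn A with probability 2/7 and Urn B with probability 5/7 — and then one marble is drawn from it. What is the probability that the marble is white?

From Urn A: P(white) = 9/12.
From Urn B: P(white) = 3/10.
Total probability = (2/7)(9/12) + (5/7)(3/10) = 3/7.

3/7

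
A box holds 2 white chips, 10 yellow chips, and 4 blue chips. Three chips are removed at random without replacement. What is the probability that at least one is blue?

17/28

P(no blue) = 12/16 × 11/15 × 10/14 = 1320/3360 = 11/28.
P(at least one) = 1 − 11/28 = 17/28.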